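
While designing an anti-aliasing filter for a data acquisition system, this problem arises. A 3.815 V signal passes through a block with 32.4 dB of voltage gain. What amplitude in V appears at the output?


Output voltage from dB gain:
V_out = V_in * 10^(gain_dB / 20)
      = 3.815 * 10^(32.4 / 20)
      = 3.815 * 41.686938
      = 159.0357 V

159.0357 V


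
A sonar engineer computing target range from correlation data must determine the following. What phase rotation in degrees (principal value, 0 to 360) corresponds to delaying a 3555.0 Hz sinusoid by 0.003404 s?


Phase shift from frequency and time delay:
phi = 360 * f * t_delay
    = 360 * 3555.0 * 0.003404
    = 4356.44 degrees
    mod 360 = 36.44 degrees

36.44 degrees


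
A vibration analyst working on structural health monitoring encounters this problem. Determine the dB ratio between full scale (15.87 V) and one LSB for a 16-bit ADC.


Dynamic range from full-scale to LSB:
V_min = V_max / 2^bits = 15.87 / 2^16
DR = 20 * log10(V_max / V_min)
   = 20 * log10(2^16)
   = 20 * 16 * log10(2)
   = 96.33 dB

96.33 dB


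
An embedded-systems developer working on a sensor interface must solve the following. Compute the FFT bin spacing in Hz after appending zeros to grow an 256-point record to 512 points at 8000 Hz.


Frequency resolution after zero-padding:
N_padded = 256 * 2 = 512
df = fs / N_padded
   = 8000 / 512
   = 15.625 Hz

15.625 Hz


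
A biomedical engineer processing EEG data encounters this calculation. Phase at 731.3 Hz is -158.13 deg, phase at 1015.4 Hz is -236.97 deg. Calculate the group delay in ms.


Group delay from phase difference:
tau = -d(phi)/d(omega)
d(phi) = -78.84 deg = -1.376018 rad
d(omega) = 2*pi*(1015.4 - 731.3) = 1785.0529 rad/s
tau = -(-1.376018) / 1785.0529
    = 0.7709 ms

0.7709 ms


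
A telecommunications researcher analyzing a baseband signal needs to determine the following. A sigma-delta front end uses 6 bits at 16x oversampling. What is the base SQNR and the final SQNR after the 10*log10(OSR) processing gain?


Step 1 — baseline SQNR at Nyquist:
SQNR_base = 6.02*N + 1.76
          = 6.02*6 + 1.76
          = 37.88 dB

Step 2 — oversampling processing gain:
G = 10*log10(OSR) = 10*log10(16) = 12.04 dB

Step 3 — total:
SQNR_total = 37.88 + 12.04 = 49.92 dB

Base SQNR = 37.88 dB; oversampled SQNR = 49.92 dB


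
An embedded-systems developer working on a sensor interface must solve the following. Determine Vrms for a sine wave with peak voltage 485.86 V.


RMS voltage for a sinusoidal waveform:
V_rms = V_peak / sqrt(2)
      = 485.86 / 1.414214
      = 343.555 V

343.555 V


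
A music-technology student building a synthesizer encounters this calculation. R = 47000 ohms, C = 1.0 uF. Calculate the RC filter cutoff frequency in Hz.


Cutoff frequency of a first-order RC filter:
fc = 1 / (2 * pi * R * C)
C = 1.0 uF = 1e-06 F
fc = 1 / (2 * pi * 47000 * 1e-06)
   = 1 / 0.29530970943744
   = 3.386275 Hz

3.386275 Hz


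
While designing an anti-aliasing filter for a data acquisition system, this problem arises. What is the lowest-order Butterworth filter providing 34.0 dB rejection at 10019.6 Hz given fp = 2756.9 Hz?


Butterworth filter order formula:
n = log10(10^(A/10) - 1) / (2 * log10(f_stop/f_pass))
10^(34.0/10) - 1 = 2510.8864
f_stop/f_pass = 10019.6 / 2756.9 = 3.6344
n = 3.0332 -> ceil = 4

4


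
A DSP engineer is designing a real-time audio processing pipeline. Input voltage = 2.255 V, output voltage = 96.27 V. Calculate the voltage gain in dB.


Voltage gain in dB:
G = 20 * log10(Vout / Vin)
  = 20 * log10(96.27 / 2.255)
  = 20 * log10(42.691796)
  = 20 * 1.630344
  = 32.61 dB

32.61 dB


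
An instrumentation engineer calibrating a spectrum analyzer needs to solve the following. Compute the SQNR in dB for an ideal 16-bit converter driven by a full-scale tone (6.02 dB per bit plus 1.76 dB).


Theoretical SNR for a full-scale sinusoid:
SNR = 6.02 * N + 1.76
    = 6.02 * 16 + 1.76
    = 96.32 + 1.76
    = 98.08 dB

98.08 dB


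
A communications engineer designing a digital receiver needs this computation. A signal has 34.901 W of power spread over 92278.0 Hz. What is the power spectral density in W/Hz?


Power spectral density:
PSD = P / BW
    = 34.901 / 92278.0
    = 0.00037822 W/Hz

0.00037822 W/Hz


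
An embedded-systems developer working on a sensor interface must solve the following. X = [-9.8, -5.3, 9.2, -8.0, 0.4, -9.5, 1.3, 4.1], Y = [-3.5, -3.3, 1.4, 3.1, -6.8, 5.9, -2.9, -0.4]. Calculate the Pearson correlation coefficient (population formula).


Pearson correlation coefficient (population):
r = cov(X,Y) / (std(X) * std(Y))
Mean X = -2.2, Mean Y = -0.8125
Cov(X,Y) = -4.82625
Std(X) = 6.547519, Std(Y) = 3.857602
r = -0.1911

-0.1911


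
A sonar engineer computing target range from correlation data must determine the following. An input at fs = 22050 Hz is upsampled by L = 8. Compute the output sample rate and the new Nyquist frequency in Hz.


Step 1 — output sample rate after interpolation by L:
fs_out = L * fs_in = 8 * 22050 = 176400 Hz

Step 2 — Nyquist frequency of the output stream:
f_Nyq = fs_out / 2 = 176400 / 2 = 88200.0 Hz

fs_out = 176400 Hz; f_Nyquist = 88200.0 Hz


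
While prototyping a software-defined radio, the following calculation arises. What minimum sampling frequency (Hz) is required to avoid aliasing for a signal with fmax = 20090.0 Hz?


The Nyquist rate is twice the maximum frequency component.
fs_min = 2 * fmax
      = 2 * 20090.0
      = 40180.0 Hz

40180.0


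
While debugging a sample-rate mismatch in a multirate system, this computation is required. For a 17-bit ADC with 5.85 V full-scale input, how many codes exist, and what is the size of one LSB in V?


Step 1 — number of quantization levels:
L = 2^N = 2^17 = 131072

Step 2 — LSB step size:
delta = Vfs / L
      = 5.85 / 131072
      = 4.463e-05 V

Levels = 131072; step size = 4.463e-05 V


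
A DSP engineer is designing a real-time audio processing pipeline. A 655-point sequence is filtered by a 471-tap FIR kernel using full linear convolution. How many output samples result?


Linear convolution output length:
L = N + M - 1
  = 655 + 471 - 1
  = 1125 samples

1125


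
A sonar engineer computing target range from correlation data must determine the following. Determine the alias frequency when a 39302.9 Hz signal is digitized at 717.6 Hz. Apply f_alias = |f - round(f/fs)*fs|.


Compute the nearest integer multiple of fs to the signal:
n = round(39302.9 / 717.6) = 55
f_alias = |39302.9 - 55 * 717.6|
        = |39302.9 - 39468.0|
        = 165.1 Hz

165.1


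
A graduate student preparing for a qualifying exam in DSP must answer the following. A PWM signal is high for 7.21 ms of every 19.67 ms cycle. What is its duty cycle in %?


Duty cycle as a percentage:
DC = (t_on / T) * 100
   = (7.21 / 19.67) * 100
   = 0.366548 * 100
   = 36.65 %

36.65 %


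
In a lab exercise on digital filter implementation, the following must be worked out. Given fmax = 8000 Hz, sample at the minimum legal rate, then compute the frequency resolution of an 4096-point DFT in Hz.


Step 1 — Nyquist sampling rate:
fs = 2 * fmax = 2 * 8000 = 16000 Hz

Step 2 — DFT bin spacing:
df = fs / N = 16000 / 4096 = 3.9062 Hz

3.9062 Hz


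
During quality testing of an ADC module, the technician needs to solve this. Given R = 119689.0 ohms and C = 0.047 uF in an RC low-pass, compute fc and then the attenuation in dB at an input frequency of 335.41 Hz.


Step 1 — cutoff frequency:
fc = 1 / (2*pi*R*C)
C = 0.047 uF = 4.7e-08 F
fc = 1 / (2*pi*119689.0*4.7e-08)
   = 28.2923 Hz

Step 2 — magnitude at f = 335.41 Hz:
|H(f)| = 1 / sqrt(1 + (f/fc)^2)
f/fc = 335.41 / 28.2923 = 11.855169
|H| = 1 / sqrt(1 + 140.545032) = 0.0840529
|H|_dB = 20*log10(0.0840529) = -21.51 dB

fc = 28.2923 Hz; |H(335.41 Hz)| = -21.51 dB


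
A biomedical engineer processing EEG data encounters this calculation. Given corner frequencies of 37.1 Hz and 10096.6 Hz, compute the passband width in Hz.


Bandwidth is the difference of -3dB frequencies:
BW = f_high - f_low
   = 10096.6 - 37.1
   = 10059.5 Hz

10059.5 Hz


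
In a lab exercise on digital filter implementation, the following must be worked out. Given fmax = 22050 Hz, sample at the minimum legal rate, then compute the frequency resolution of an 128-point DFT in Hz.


Step 1 — Nyquist sampling rate:
fs = 2 * fmax = 2 * 22050 = 44100 Hz

Step 2 — DFT bin spacing:
df = fs / N = 44100 / 128 = 344.5312 Hz

344.5312 Hz


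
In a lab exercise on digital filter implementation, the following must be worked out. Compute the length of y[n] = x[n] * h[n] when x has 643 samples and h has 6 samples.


Linear convolution output length:
L = N + M - 1
  = 643 + 6 - 1
  = 648 samples

648


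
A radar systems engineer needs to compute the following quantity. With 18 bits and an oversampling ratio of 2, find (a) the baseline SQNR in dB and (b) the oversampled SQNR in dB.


Step 1 — baseline SQNR at Nyquist:
SQNR_base = 6.02*N + 1.76
          = 6.02*18 + 1.76
          = 110.12 dB

Step 2 — oversampling processing gain:
G = 10*log10(OSR) = 10*log10(2) = 3.01 dB

Step 3 — total:
SQNR_total = 110.12 + 3.01 = 113.13 dB

Base SQNR = 110.12 dB; oversampled SQNR = 113.13 dB


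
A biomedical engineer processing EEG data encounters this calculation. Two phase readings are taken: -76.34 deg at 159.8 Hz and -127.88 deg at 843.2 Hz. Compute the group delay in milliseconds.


Group delay from phase difference:
tau = -d(phi)/d(omega)
d(phi) = -51.54 deg = -0.899543 rad
d(omega) = 2*pi*(843.2 - 159.8) = 4293.9288 rad/s
tau = -(-0.899543) / 4293.9288
    = 0.2095 ms

0.2095 ms


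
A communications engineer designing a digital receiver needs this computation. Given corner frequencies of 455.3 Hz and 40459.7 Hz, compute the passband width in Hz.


Bandwidth is the difference of -3dB frequencies:
BW = f_high - f_low
   = 40459.7 - 455.3
   = 40004.4 Hz

40004.4 Hz


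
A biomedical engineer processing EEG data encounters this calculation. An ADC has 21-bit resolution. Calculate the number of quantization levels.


Number of quantization levels = 2^N
= 2^21
= 2097152

2097152


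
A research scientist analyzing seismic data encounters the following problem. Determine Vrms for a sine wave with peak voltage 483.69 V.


RMS voltage for a sinusoidal waveform:
V_rms = V_peak / sqrt(2)
      = 483.69 / 1.414214
      = 342.02 V

342.02 V


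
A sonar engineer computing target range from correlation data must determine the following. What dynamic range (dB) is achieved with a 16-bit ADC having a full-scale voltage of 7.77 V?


Dynamic range from full-scale to LSB:
V_min = V_max / 2^bits = 7.77 / 2^16
DR = 20 * log10(V_max / V_min)
   = 20 * log10(2^16)
   = 20 * 16 * log10(2)
   = 96.33 dB

96.33 dB


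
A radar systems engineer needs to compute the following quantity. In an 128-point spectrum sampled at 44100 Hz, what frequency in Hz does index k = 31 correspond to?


Frequency of DFT bin k:
f_k = k * fs / N
    = 31 * 44100 / 128
    = 1367100 / 128
    = 10680.469 Hz

10680.469 Hz


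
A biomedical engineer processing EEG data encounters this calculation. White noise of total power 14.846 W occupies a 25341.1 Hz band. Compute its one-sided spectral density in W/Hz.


Power spectral density:
PSD = P / BW
    = 14.846 / 25341.1
    = 0.00058585 W/Hz

0.00058585 W/Hz


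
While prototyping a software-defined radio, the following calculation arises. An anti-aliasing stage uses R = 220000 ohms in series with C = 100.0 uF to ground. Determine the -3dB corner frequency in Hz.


Cutoff frequency of a first-order RC filter:
fc = 1 / (2 * pi * R * C)
C = 100.0 uF = 0.0001 F
fc = 1 / (2 * pi * 220000 * 0.0001)
   = 1 / 138.23007675795
   = 0.007234 Hz

0.007234 Hz


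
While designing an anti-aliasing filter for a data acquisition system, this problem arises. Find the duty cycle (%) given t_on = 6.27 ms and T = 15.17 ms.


Duty cycle as a percentage:
DC = (t_on / T) * 100
   = (6.27 / 15.17) * 100
   = 0.413316 * 100
   = 41.33 %

41.33 %


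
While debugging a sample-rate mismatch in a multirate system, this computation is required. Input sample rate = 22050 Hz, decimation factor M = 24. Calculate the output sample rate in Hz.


Decimation reduces the sample rate:
fs_out = fs_in / M
       = 22050 / 24
       = 918.75 Hz

918.75 Hz


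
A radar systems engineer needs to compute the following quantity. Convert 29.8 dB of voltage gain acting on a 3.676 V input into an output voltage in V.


Output voltage from dB gain:
V_out = V_in * 10^(gain_dB / 20)
      = 3.676 * 10^(29.8 / 20)
      = 3.676 * 30.902954
      = 113.5993 V

113.5993 V


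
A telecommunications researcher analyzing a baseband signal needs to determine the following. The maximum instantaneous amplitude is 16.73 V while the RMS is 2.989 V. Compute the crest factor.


Crest factor is the ratio of peak to RMS:
CF = V_peak / V_rms
   = 16.73 / 2.989
   = 5.5972

5.5972


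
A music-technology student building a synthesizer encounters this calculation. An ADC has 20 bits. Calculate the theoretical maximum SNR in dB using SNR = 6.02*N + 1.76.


Theoretical SNR for a full-scale sinusoid:
SNR = 6.02 * N + 1.76
    = 6.02 * 20 + 1.76
    = 120.4 + 1.76
    = 122.16 dB

122.16 dB


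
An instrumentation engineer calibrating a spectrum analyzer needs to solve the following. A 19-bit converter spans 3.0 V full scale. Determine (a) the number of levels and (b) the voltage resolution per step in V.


Step 1 — number of quantization levels:
L = 2^N = 2^19 = 524288

Step 2 — LSB step size:
delta = Vfs / L
      = 3.0 / 524288
      = 5.72e-06 V

Levels = 524288; step size = 5.72e-06 V


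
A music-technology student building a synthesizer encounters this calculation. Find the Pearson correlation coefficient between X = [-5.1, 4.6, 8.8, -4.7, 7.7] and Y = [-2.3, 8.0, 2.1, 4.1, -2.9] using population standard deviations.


Pearson correlation coefficient (population):
r = cov(X,Y) / (std(X) * std(Y))
Mean X = 2.26, Mean Y = 1.8
Cov(X,Y) = 1.014
Std(X) = 6.007529, Std(Y) = 4.067432
r = 0.0415

0.0415


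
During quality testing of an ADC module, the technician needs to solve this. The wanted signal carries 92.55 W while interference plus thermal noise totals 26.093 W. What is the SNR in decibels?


SNR in decibels:
SNR = 10 * log10(Ps / Pn)
    = 10 * log10(92.55 / 26.093)
    = 10 * log10(3.5469)
    = 10 * 0.5499
    = 5.5 dB

5.5 dB


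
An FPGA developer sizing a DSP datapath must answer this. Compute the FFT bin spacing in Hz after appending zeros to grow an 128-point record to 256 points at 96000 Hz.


Frequency resolution after zero-padding:
N_padded = 128 * 2 = 256
df = fs / N_padded
   = 96000 / 256
   = 375.0 Hz

375.0 Hz


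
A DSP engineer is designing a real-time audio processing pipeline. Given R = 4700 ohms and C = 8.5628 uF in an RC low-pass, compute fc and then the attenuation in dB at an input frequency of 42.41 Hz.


Step 1 — cutoff frequency:
fc = 1 / (2*pi*R*C)
C = 8.5628 uF = 8.5628e-06 F
fc = 1 / (2*pi*4700*8.5628e-06)
   = 3.95464 Hz

Step 2 — magnitude at f = 42.41 Hz:
|H(f)| = 1 / sqrt(1 + (f/fc)^2)
f/fc = 42.41 / 3.95464 = 10.724111
|H| = 1 / sqrt(1 + 115.006557) = 0.092845
|H|_dB = 20*log10(0.092845) = -20.64 dB

fc = 3.95464 Hz; |H(42.41 Hz)| = -20.64 dB


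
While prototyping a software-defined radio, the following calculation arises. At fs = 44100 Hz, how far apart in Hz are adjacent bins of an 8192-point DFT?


DFT frequency resolution:
df = fs / N
   = 44100 / 8192
   = 5.3833 Hz

5.3833 Hz


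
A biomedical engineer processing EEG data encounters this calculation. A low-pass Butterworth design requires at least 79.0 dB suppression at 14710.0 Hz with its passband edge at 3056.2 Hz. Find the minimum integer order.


Butterworth filter order formula:
n = log10(10^(A/10) - 1) / (2 * log10(f_stop/f_pass))
10^(79.0/10) - 1 = 79432822.4724
f_stop/f_pass = 14710.0 / 3056.2 = 4.8132
n = 5.7881 -> ceil = 6

6


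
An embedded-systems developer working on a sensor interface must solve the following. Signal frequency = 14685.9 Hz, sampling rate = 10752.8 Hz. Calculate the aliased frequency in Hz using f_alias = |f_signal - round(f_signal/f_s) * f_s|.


Compute the nearest integer multiple of fs to the signal:
n = round(14685.9 / 10752.8) = 1
f_alias = |14685.9 - 1 * 10752.8|
        = |14685.9 - 10752.8|
        = 3933.1 Hz

3933.1


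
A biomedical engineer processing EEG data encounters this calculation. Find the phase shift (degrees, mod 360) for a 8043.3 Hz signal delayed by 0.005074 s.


Phase shift from frequency and time delay:
phi = 360 * f * t_delay
    = 360 * 8043.3 * 0.005074
    = 14692.21 degrees
    mod 360 = 292.21 degrees

292.21 degrees


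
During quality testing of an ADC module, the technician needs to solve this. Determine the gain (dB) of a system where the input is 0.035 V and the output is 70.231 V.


Voltage gain in dB:
G = 20 * log10(Vout / Vin)
  = 20 * log10(70.231 / 0.035)
  = 20 * log10(2006.6)
  = 20 * 3.302461
  = 66.05 dB

66.05 dB


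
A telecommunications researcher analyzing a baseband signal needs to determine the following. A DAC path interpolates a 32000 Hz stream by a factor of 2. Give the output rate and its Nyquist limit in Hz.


Step 1 — output sample rate after interpolation by L:
fs_out = L * fs_in = 2 * 32000 = 64000 Hz

Step 2 — Nyquist frequency of the output stream:
f_Nyq = fs_out / 2 = 64000 / 2 = 32000.0 Hz

fs_out = 64000 Hz; f_Nyquist = 32000.0 Hz


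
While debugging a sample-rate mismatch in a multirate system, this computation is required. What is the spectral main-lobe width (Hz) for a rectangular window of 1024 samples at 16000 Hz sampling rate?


Main lobe width for a rectangular window:
Width = 2 * fs / N
      = 2 * 16000 / 1024
      = 32000 / 1024
      = 31.25 Hz

31.25 Hz


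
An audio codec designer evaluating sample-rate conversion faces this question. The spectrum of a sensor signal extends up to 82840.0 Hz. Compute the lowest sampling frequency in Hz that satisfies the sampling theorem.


The Nyquist rate is twice the maximum frequency component.
fs_min = 2 * fmax
      = 2 * 82840.0
      = 165680.0 Hz

165680.0


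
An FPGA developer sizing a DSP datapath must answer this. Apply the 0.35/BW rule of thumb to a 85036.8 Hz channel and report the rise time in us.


Rise time from bandwidth relationship:
tr = 0.35 / BW
   = 0.35 / 85036.8
   = 4.115865131e-06 s
   = 4.1159 us

4.1159 us


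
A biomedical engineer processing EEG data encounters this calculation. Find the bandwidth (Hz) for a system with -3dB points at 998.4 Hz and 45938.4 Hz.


Bandwidth is the difference of -3dB frequencies:
BW = f_high - f_low
   = 45938.4 - 998.4
   = 44940.0 Hz

44940.0 Hz


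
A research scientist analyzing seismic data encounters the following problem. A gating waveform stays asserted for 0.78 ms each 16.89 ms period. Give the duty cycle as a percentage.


Duty cycle as a percentage:
DC = (t_on / T) * 100
   = (0.78 / 16.89) * 100
   = 0.046181 * 100
   = 4.62 %

4.62 %


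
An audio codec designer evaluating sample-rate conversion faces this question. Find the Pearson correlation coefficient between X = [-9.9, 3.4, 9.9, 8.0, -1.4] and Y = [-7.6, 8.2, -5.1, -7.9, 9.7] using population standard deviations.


Pearson correlation coefficient (population):
r = cov(X,Y) / (std(X) * std(Y))
Mean X = 2.0, Mean Y = -0.54
Cov(X,Y) = -3.75
Std(X) = 7.120955, Std(Y) = 7.823708
r = -0.0673

-0.0673


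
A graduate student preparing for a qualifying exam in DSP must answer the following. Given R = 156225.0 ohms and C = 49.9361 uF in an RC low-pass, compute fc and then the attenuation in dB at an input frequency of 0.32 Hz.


Step 1 — cutoff frequency:
fc = 1 / (2*pi*R*C)
C = 49.9361 uF = 4.99361e-05 F
fc = 1 / (2*pi*156225.0*4.99361e-05)
   = 0.0204012 Hz

Step 2 — magnitude at f = 0.32 Hz:
|H(f)| = 1 / sqrt(1 + (f/fc)^2)
f/fc = 0.32 / 0.0204012 = 15.685352
|H| = 1 / sqrt(1 + 246.030267) = 0.0636246
|H|_dB = 20*log10(0.0636246) = -23.93 dB

fc = 0.0204012 Hz; |H(0.32 Hz)| = -23.93 dB


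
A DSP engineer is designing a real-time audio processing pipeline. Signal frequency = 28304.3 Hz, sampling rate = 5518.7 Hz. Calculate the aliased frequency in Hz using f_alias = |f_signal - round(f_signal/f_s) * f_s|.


Compute the nearest integer multiple of fs to the signal:
n = round(28304.3 / 5518.7) = 5
f_alias = |28304.3 - 5 * 5518.7|
        = |28304.3 - 27593.5|
        = 710.8 Hz

710.8


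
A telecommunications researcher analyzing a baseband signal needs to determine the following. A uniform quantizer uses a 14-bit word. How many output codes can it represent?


Number of quantization levels = 2^N
= 2^14
= 16384

16384


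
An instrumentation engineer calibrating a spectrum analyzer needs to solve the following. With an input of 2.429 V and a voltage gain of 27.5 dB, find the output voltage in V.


Output voltage from dB gain:
V_out = V_in * 10^(gain_dB / 20)
      = 2.429 * 10^(27.5 / 20)
      = 2.429 * 23.713737
      = 57.6007 V

57.6007 V


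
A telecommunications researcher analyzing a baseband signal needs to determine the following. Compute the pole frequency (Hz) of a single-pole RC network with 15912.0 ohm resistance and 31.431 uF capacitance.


Cutoff frequency of a first-order RC filter:
fc = 1 / (2 * pi * R * C)
C = 31.431 uF = 3.1431e-05 F
fc = 1 / (2 * pi * 15912.0 * 3.1431e-05)
   = 1 / 3.1424099200691
   = 0.318227 Hz

0.318227 Hz


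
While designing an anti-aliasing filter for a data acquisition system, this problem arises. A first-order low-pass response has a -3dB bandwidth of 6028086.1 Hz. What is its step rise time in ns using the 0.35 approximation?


Rise time from bandwidth relationship:
tr = 0.35 / BW
   = 0.35 / 6028086.1
   = 5.806154627e-08 s
   = 58.0615 ns

58.0615 ns


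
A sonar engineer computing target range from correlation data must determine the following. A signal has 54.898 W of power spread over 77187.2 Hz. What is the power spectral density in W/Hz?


Power spectral density:
PSD = P / BW
    = 54.898 / 77187.2
    = 0.00071123 W/Hz

0.00071123 W/Hz


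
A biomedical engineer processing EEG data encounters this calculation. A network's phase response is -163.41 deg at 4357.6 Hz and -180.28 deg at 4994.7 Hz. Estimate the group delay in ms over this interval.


Group delay from phase difference:
tau = -d(phi)/d(omega)
d(phi) = -16.87 deg = -0.294437 rad
d(omega) = 2*pi*(4994.7 - 4357.6) = 4003.0174 rad/s
tau = -(-0.294437) / 4003.0174
    = 0.0736 ms

0.0736 ms


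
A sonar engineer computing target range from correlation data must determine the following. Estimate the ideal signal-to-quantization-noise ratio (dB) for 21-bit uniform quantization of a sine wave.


Theoretical SNR for a full-scale sinusoid:
SNR = 6.02 * N + 1.76
    = 6.02 * 21 + 1.76
    = 126.42 + 1.76
    = 128.18 dB

128.18 dB


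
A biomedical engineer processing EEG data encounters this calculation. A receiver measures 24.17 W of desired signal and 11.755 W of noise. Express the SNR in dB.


SNR in decibels:
SNR = 10 * log10(Ps / Pn)
    = 10 * log10(24.17 / 11.755)
    = 10 * log10(2.0561)
    = 10 * 0.3131
    = 3.13 dB

3.13 dB


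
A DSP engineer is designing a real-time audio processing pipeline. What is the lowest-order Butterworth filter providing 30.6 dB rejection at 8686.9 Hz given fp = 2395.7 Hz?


Butterworth filter order formula:
n = log10(10^(A/10) - 1) / (2 * log10(f_stop/f_pass))
10^(30.6/10) - 1 = 1147.1536
f_stop/f_pass = 8686.9 / 2395.7 = 3.626
n = 2.7346 -> ceil = 3

3


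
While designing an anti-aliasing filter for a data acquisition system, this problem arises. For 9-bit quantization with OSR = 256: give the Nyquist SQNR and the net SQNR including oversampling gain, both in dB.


Step 1 — baseline SQNR at Nyquist:
SQNR_base = 6.02*N + 1.76
          = 6.02*9 + 1.76
          = 55.94 dB

Step 2 — oversampling processing gain:
G = 10*log10(OSR) = 10*log10(256) = 24.08 dB

Step 3 — total:
SQNR_total = 55.94 + 24.08 = 80.02 dB

Base SQNR = 55.94 dB; oversampled SQNR = 80.02 dB


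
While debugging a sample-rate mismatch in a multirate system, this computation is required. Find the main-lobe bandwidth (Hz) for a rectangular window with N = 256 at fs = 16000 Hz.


Main lobe width for a rectangular window:
Width = 2 * fs / N
      = 2 * 16000 / 256
      = 32000 / 256
      = 125.0 Hz

125.0 Hz


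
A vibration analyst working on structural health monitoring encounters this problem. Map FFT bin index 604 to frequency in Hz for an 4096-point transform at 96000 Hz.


Frequency of DFT bin k:
f_k = k * fs / N
    = 604 * 96000 / 4096
    = 57984000 / 4096
    = 14156.25 Hz

14156.25 Hz


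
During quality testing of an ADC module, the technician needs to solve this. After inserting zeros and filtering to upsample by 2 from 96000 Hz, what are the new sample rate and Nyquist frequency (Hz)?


Step 1 — output sample rate after interpolation by L:
fs_out = L * fs_in = 2 * 96000 = 192000 Hz

Step 2 — Nyquist frequency of the output stream:
f_Nyq = fs_out / 2 = 192000 / 2 = 96000.0 Hz

fs_out = 192000 Hz; f_Nyquist = 96000.0 Hz


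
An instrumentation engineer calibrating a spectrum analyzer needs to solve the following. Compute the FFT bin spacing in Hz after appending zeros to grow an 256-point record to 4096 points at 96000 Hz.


Frequency resolution after zero-padding:
N_padded = 256 * 16 = 4096
df = fs / N_padded
   = 96000 / 4096
   = 23.4375 Hz

23.4375 Hz


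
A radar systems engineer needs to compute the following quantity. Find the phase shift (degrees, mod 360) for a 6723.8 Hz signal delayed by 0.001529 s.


Phase shift from frequency and time delay:
phi = 360 * f * t_delay
    = 360 * 6723.8 * 0.001529
    = 3701.05 degrees
    mod 360 = 101.05 degrees

101.05 degrees


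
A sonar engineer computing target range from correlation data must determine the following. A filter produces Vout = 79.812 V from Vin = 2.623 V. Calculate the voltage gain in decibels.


Voltage gain in dB:
G = 20 * log10(Vout / Vin)
  = 20 * log10(79.812 / 2.623)
  = 20 * log10(30.427754)
  = 20 * 1.48327
  = 29.67 dB

29.67 dB


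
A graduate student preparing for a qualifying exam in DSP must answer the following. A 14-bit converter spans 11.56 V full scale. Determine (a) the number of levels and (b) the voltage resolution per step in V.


Step 1 — number of quantization levels:
L = 2^N = 2^14 = 16384

Step 2 — LSB step size:
delta = Vfs / L
      = 11.56 / 16384
      = 0.00070557 V

Levels = 16384; step size = 0.00070557 V


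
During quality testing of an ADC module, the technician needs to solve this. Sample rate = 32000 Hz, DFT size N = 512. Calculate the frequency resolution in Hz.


DFT frequency resolution:
df = fs / N
   = 32000 / 512
   = 62.5 Hz

62.5 Hz


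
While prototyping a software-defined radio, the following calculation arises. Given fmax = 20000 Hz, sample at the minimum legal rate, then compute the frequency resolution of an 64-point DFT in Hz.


Step 1 — Nyquist sampling rate:
fs = 2 * fmax = 2 * 20000 = 40000 Hz

Step 2 — DFT bin spacing:
df = fs / N = 40000 / 64 = 625.0 Hz

625.0 Hz


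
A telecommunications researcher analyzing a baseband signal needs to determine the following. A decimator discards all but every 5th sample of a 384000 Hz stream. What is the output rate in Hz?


Decimation reduces the sample rate:
fs_out = fs_in / M
       = 384000 / 5
       = 76800.0 Hz

76800.0 Hz


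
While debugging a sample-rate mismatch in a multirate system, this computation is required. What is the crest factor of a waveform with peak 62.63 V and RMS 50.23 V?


Crest factor is the ratio of peak to RMS:
CF = V_peak / V_rms
   = 62.63 / 50.23
   = 1.2469

1.2469


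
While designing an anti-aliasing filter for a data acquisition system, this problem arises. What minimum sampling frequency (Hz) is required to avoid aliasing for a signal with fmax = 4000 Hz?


The Nyquist rate is twice the maximum frequency component.
fs_min = 2 * fmax
      = 2 * 4000
      = 8000 Hz

8000


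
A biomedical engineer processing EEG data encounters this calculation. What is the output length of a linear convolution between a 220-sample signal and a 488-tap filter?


Linear convolution output length:
L = N + M - 1
  = 220 + 488 - 1
  = 707 samples

707


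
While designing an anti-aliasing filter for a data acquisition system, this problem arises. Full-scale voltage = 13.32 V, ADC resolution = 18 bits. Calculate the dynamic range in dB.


Dynamic range from full-scale to LSB:
V_min = V_max / 2^bits = 13.32 / 2^18
DR = 20 * log10(V_max / V_min)
   = 20 * log10(2^18)
   = 20 * 18 * log10(2)
   = 108.37 dB

108.37 dB


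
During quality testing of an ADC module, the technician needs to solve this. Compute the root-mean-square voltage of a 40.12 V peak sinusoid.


RMS voltage for a sinusoidal waveform:
V_rms = V_peak / sqrt(2)
      = 40.12 / 1.414214
      = 28.369 V

28.369 V


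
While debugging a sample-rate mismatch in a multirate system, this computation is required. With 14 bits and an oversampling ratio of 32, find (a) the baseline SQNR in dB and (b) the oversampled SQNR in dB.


Step 1 — baseline SQNR at Nyquist:
SQNR_base = 6.02*N + 1.76
          = 6.02*14 + 1.76
          = 86.04 dB

Step 2 — oversampling processing gain:
G = 10*log10(OSR) = 10*log10(32) = 15.05 dB

Step 3 — total:
SQNR_total = 86.04 + 15.05 = 101.09 dB

Base SQNR = 86.04 dB; oversampled SQNR = 101.09 dB


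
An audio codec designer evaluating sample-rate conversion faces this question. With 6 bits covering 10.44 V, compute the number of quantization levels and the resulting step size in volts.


Step 1 — number of quantization levels:
L = 2^N = 2^6 = 64

Step 2 — LSB step size:
delta = Vfs / L
      = 10.44 / 64
      = 0.163125 V

Levels = 64; step size = 0.163125 V


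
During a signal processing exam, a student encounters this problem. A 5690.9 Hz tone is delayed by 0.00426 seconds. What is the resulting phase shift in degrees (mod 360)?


Phase shift from frequency and time delay:
phi = 360 * f * t_delay
    = 360 * 5690.9 * 0.00426
    = 8727.56 degrees
    mod 360 = 87.56 degrees

87.56 degrees


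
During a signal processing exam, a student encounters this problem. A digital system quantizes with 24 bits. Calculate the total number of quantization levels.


Number of quantization levels = 2^N
= 2^24
= 16777216

16777216


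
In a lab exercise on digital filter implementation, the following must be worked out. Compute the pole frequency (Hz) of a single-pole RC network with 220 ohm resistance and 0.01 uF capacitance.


Cutoff frequency of a first-order RC filter:
fc = 1 / (2 * pi * R * C)
C = 0.01 uF = 1e-08 F
fc = 1 / (2 * pi * 220 * 1e-08)
   = 1 / 1.3823007675795e-05
   = 72343.155951 Hz

72343.155951 Hz


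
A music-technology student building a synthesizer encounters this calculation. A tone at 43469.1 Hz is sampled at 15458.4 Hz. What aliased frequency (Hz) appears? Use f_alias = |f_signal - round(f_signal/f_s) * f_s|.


Compute the nearest integer multiple of fs to the signal:
n = round(43469.1 / 15458.4) = 3
f_alias = |43469.1 - 3 * 15458.4|
        = |43469.1 - 46375.2|
        = 2906.1 Hz

2906.1


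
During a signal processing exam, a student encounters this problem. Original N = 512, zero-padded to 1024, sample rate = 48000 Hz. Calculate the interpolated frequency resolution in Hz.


Frequency resolution after zero-padding:
N_padded = 512 * 2 = 1024
df = fs / N_padded
   = 48000 / 1024
   = 46.875 Hz

46.875 Hz


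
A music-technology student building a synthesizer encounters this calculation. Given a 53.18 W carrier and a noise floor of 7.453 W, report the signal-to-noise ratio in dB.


SNR in decibels:
SNR = 10 * log10(Ps / Pn)
    = 10 * log10(53.18 / 7.453)
    = 10 * log10(7.1354)
    = 10 * 0.8534
    = 8.53 dB

8.53 dB


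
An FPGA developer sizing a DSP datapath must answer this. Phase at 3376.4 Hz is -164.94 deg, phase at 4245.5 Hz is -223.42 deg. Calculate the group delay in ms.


Group delay from phase difference:
tau = -d(phi)/d(omega)
d(phi) = -58.48 deg = -1.020669 rad
d(omega) = 2*pi*(4245.5 - 3376.4) = 5460.7164 rad/s
tau = -(-1.020669) / 5460.7164
    = 0.1869 ms

0.1869 ms


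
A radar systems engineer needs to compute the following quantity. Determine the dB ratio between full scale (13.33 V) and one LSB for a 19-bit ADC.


Dynamic range from full-scale to LSB:
V_min = V_max / 2^bits = 13.33 / 2^19
DR = 20 * log10(V_max / V_min)
   = 20 * log10(2^19)
   = 20 * 19 * log10(2)
   = 114.39 dB

114.39 dB


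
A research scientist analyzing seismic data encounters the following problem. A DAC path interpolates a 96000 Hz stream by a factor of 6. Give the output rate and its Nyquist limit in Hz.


Step 1 — output sample rate after interpolation by L:
fs_out = L * fs_in = 6 * 96000 = 576000 Hz

Step 2 — Nyquist frequency of the output stream:
f_Nyq = fs_out / 2 = 576000 / 2 = 288000.0 Hz

fs_out = 576000 Hz; f_Nyquist = 288000.0 Hz


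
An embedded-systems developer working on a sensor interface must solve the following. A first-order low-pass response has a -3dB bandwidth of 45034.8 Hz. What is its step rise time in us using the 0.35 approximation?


Rise time from bandwidth relationship:
tr = 0.35 / BW
   = 0.35 / 45034.8
   = 7.771767611e-06 s
   = 7.7718 us

7.7718 us


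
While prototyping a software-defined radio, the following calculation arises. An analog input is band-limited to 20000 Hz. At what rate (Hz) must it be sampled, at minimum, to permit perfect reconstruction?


The Nyquist rate is twice the maximum frequency component.
fs_min = 2 * fmax
      = 2 * 20000
      = 40000 Hz

40000


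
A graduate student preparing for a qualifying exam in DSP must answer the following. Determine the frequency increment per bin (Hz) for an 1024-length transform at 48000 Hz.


DFT frequency resolution:
df = fs / N
   = 48000 / 1024
   = 46.875 Hz

46.875 Hz


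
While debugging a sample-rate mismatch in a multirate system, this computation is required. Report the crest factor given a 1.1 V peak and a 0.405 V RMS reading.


Crest factor is the ratio of peak to RMS:
CF = V_peak / V_rms
   = 1.1 / 0.405
   = 2.716

2.716


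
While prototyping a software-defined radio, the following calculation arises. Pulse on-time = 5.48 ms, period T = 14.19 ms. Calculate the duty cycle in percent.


Duty cycle as a percentage:
DC = (t_on / T) * 100
   = (5.48 / 14.19) * 100
   = 0.386187 * 100
   = 38.62 %

38.62 %


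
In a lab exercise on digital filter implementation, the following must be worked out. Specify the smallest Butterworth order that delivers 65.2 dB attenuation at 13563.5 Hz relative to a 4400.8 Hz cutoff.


Butterworth filter order formula:
n = log10(10^(A/10) - 1) / (2 * log10(f_stop/f_pass))
10^(65.2/10) - 1 = 3311310.2148
f_stop/f_pass = 13563.5 / 4400.8 = 3.0821
n = 6.6688 -> ceil = 7

7


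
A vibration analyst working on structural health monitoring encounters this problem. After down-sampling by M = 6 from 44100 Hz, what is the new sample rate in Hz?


Decimation reduces the sample rate:
fs_out = fs_in / M
       = 44100 / 6
       = 7350.0 Hz

7350.0 Hz


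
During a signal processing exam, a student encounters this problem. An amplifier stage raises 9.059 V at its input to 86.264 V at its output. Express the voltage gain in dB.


Voltage gain in dB:
G = 20 * log10(Vout / Vin)
  = 20 * log10(86.264 / 9.059)
  = 20 * log10(9.522464)
  = 20 * 0.978749
  = 19.57 dB

19.57 dB


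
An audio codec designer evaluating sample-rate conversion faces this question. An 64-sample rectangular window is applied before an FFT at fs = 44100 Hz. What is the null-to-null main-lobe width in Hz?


Main lobe width for a rectangular window:
Width = 2 * fs / N
      = 2 * 44100 / 64
      = 88200 / 64
      = 1378.125 Hz

1378.125 Hz


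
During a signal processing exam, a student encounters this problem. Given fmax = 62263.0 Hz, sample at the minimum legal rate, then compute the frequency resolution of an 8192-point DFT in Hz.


Step 1 — Nyquist sampling rate:
fs = 2 * fmax = 2 * 62263.0 = 124526.0 Hz

Step 2 — DFT bin spacing:
df = fs / N = 124526.0 / 8192 = 15.2009 Hz

15.2009 Hz


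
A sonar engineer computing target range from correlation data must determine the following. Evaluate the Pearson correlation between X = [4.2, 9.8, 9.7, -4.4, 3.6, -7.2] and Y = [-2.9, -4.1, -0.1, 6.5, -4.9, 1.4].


Pearson correlation coefficient (population):
r = cov(X,Y) / (std(X) * std(Y))
Mean X = 2.6167, Mean Y = -0.6833
Cov(X,Y) = -16.486944
Std(X) = 6.465915, Std(Y) = 3.886908
r = -0.656

-0.656


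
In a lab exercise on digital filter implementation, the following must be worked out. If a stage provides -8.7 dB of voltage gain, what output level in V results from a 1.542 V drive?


Output voltage from dB gain:
V_out = V_in * 10^(gain_dB / 20)
      = 1.542 * 10^(-8.7 / 20)
      = 1.542 * 0.367282
      = 0.5663 V

0.5663 V


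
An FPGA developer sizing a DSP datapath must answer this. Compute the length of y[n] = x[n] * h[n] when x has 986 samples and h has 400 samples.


Linear convolution output length:
L = N + M - 1
  = 986 + 400 - 1
  = 1385 samples

1385


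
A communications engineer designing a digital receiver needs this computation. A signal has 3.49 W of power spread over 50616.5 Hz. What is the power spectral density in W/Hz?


Power spectral density:
PSD = P / BW
    = 3.49 / 50616.5
    = 6.895e-05 W/Hz

6.895e-05 W/Hz


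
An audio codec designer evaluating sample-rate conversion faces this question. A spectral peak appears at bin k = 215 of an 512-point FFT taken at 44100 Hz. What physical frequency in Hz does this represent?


Frequency of DFT bin k:
f_k = k * fs / N
    = 215 * 44100 / 512
    = 9481500 / 512
    = 18518.555 Hz

18518.555 Hz


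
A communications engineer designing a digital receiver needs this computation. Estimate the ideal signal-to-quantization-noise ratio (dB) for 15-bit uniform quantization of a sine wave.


Theoretical SNR for a full-scale sinusoid:
SNR = 6.02 * N + 1.76
    = 6.02 * 15 + 1.76
    = 90.3 + 1.76
    = 92.06 dB

92.06 dB


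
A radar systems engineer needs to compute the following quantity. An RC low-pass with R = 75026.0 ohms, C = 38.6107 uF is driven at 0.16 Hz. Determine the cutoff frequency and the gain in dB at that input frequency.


Step 1 — cutoff frequency:
fc = 1 / (2*pi*R*C)
C = 38.6107 uF = 3.86107e-05 F
fc = 1 / (2*pi*75026.0*3.86107e-05)
   = 0.0549415 Hz

Step 2 — magnitude at f = 0.16 Hz:
|H(f)| = 1 / sqrt(1 + (f/fc)^2)
f/fc = 0.16 / 0.0549415 = 2.912188
|H| = 1 / sqrt(1 + 8.480839) = 0.3247705
|H|_dB = 20*log10(0.3247705) = -9.77 dB

fc = 0.0549415 Hz; |H(0.16 Hz)| = -9.77 dB


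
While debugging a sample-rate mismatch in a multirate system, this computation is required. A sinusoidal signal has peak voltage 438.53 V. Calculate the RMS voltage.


RMS voltage for a sinusoidal waveform:
V_rms = V_peak / sqrt(2)
      = 438.53 / 1.414214
      = 310.088 V

310.088 V


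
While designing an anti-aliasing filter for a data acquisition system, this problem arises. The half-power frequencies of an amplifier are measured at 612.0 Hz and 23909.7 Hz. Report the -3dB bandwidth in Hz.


Bandwidth is the difference of -3dB frequencies:
BW = f_high - f_low
   = 23909.7 - 612.0
   = 23297.7 Hz

23297.7 Hz


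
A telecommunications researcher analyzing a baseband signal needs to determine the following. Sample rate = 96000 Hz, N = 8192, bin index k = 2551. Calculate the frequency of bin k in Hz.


Frequency of DFT bin k:
f_k = k * fs / N
    = 2551 * 96000 / 8192
    = 244896000 / 8192
    = 29894.531 Hz

29894.531 Hz
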